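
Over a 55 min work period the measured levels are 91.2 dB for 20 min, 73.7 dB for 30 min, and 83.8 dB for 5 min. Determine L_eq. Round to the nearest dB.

87 dB

L_eq = 10·log₁₀[(1/T)·Σ tᵢ·10^(Lᵢ/10)] with T = 55 min.
Σ tᵢ·10^(Lᵢ/10) = 20·10^(91.2/10) + 30·10^(73.7/10) + 5·10^(83.8/10) = 2.827e+10.
L_eq = 10·log₁₀(2.827e+10/55) = 87.11 dB.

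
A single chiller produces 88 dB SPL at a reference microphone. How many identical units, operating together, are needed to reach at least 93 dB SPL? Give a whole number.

Need L₁ + 10·log₁₀ N ≥ 93, i.e. log₁₀ N ≥ 0.50.
N ≥ 10^(5.0/10) = 3.162, so N = 4.

4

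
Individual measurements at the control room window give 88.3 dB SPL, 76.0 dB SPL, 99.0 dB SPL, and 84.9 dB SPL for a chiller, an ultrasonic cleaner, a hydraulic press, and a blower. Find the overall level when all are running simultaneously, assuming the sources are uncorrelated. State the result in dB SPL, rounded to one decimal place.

For uncorrelated sources the intensities add, so convert each level to linear form, sum, and take 10·log₁₀ of the total.
Σ 10^(L/10) = 10^(88.3/10) + 10^(76.0/10) + 10^(99.0/10) + 10^(84.9/10) = 8.968e+09.
L_total = 10·log₁₀(8.968e+09) = 99.53 dB SPL.

99.5 dB SPL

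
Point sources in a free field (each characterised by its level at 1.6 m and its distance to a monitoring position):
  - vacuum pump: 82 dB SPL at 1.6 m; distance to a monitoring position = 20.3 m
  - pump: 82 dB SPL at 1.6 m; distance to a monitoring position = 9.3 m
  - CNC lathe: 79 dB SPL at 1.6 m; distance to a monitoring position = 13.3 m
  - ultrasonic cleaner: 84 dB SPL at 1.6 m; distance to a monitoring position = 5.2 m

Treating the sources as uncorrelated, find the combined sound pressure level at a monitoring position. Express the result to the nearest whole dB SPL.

Apply inverse-square spreading to bring every level to the receiver, then sum 10^(L/10).
vacuum pump: 82 − 20·log₁₀(20.3/1.6) = 82 − 22.07 = 59.93 dB SPL.
pump: 82 − 20·log₁₀(9.3/1.6) = 82 − 15.29 = 66.71 dB SPL.
CNC lathe: 79 − 20·log₁₀(13.3/1.6) = 79 − 18.39 = 60.61 dB SPL.
ultrasonic cleaner: 84 − 20·log₁₀(5.2/1.6) = 84 − 10.24 = 73.76 dB SPL.
Σ 10^(L/10) = 3.061e+07 → L_total = 10·log₁₀(3.061e+07) = 74.86 dB SPL.

75 dB SPL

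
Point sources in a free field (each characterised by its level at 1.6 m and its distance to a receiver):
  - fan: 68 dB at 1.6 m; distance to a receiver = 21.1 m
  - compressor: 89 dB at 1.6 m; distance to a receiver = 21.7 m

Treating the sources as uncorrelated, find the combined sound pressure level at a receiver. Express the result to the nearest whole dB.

66 dB

Apply inverse-square spreading to bring every level to the receiver, then sum 10^(L/10).
fan: 68 − 20·log₁₀(21.1/1.6) = 68 − 22.40 = 45.60 dB.
compressor: 89 − 20·log₁₀(21.7/1.6) = 89 − 22.65 = 66.35 dB.
Σ 10^(L/10) = 4.355e+06 → L_total = 10·log₁₀(4.355e+06) = 66.39 dB.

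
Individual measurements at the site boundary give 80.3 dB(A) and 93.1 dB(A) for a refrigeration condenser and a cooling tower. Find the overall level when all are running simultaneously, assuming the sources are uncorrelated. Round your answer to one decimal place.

For uncorrelated sources the intensities add, so convert each level to linear form, sum, and take 10·log₁₀ of the total.
Σ 10^(L/10) = 10^(80.3/10) + 10^(93.1/10) = 2.149e+09.
L_total = 10·log₁₀(2.149e+09) = 93.32 dB(A).

93.3 dB(A)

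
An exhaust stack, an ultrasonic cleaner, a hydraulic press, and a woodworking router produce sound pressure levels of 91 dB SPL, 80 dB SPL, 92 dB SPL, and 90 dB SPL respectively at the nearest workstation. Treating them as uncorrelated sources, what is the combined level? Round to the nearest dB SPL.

96 dB SPL

For uncorrelated sources the intensities add, so convert each level to linear form, sum, and take 10·log₁₀ of the total.
Σ 10^(L/10) = 10^(91/10) + 10^(80/10) + 10^(92/10) + 10^(90/10) = 3.944e+09.
L_total = 10·log₁₀(3.944e+09) = 95.96 dB SPL.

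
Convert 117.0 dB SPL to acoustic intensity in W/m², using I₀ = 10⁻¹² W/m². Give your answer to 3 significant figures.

0.501 W/m²

I/I₀ = 10^(117.0/10) = 5.012e+11, so I = 5.012e+11 × 10⁻¹² W/m².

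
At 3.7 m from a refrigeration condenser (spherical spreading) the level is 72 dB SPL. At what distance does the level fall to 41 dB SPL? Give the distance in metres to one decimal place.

131.3 m

For a point source L₁ − L₂ = 20·log₁₀(r₂/r₁), so r₂ = r₁·10^((L₁−L₂)/20).
r₂ = 3.7·10^((72−41)/20) = 3.7·10^(31.0/20) = 131.28 m.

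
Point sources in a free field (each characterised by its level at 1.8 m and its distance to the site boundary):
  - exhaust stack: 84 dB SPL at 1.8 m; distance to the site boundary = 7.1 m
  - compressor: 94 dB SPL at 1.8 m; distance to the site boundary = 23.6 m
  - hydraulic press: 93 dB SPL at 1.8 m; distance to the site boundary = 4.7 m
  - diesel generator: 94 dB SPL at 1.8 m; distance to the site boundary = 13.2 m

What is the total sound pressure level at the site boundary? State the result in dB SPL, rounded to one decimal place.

First find each source's level at the receiver (point-source: −20·log₁₀(r/r_ref)), then combine on an intensity basis.
exhaust stack: 84 − 20·log₁₀(7.1/1.8) = 84 − 11.92 = 72.08 dB SPL.
compressor: 94 − 20·log₁₀(23.6/1.8) = 94 − 22.35 = 71.65 dB SPL.
hydraulic press: 93 − 20·log₁₀(4.7/1.8) = 93 − 8.34 = 84.66 dB SPL.
diesel generator: 94 − 20·log₁₀(13.2/1.8) = 94 − 17.31 = 76.69 dB SPL.
Σ 10^(L/10) = 3.701e+08 → L_total = 10·log₁₀(3.701e+08) = 85.68 dB SPL.

85.7 dB SPL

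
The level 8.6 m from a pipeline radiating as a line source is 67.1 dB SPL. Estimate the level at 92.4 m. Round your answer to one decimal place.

Cylindrical spreading from a line source gives a 10·log₁₀(r₂/r₁) drop.
L₂ = 67.1 − 10·log₁₀(92.4/8.6) = 67.1 − 10.312 = 56.79 dB SPL.

56.8 dB SPL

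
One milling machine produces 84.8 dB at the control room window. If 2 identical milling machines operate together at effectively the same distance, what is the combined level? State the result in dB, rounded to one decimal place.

With 2 equal, uncorrelated contributions the intensity is 2× that of one unit, giving a rise of 10·log₁₀ 2.
L_total = 84.8 + 10·log₁₀(2) = 84.8 + 3.010 = 87.81 dB.

87.8 dB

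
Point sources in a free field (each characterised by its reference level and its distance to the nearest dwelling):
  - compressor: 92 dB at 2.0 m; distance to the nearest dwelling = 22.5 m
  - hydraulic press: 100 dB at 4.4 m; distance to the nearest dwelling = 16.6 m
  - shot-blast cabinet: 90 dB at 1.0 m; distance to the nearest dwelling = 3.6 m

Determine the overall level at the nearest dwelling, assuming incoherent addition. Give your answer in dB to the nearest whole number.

89 dB

Propagate each source to the receiver with L = L_ref − 20·log₁₀(r/r_ref), then add intensities.
compressor: 92 − 20·log₁₀(22.5/2.0) = 92 − 21.02 = 70.98 dB.
hydraulic press: 100 − 20·log₁₀(16.6/4.4) = 100 − 11.53 = 88.47 dB.
shot-blast cabinet: 90 − 20·log₁₀(3.6/1.0) = 90 − 11.13 = 78.87 dB.
Σ 10^(L/10) = 7.923e+08 → L_total = 10·log₁₀(7.923e+08) = 88.99 dB.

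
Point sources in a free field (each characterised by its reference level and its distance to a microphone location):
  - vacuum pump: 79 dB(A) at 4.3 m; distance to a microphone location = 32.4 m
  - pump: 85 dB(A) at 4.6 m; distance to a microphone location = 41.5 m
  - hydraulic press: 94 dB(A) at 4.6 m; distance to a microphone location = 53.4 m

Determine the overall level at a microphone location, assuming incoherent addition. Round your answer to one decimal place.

73.8 dB(A)

Apply inverse-square spreading to bring every level to the receiver, then sum 10^(L/10).
vacuum pump: 79 − 20·log₁₀(32.4/4.3) = 79 − 17.54 = 61.46 dB(A).
pump: 85 − 20·log₁₀(41.5/4.6) = 85 − 19.11 = 65.89 dB(A).
hydraulic press: 94 − 20·log₁₀(53.4/4.6) = 94 − 21.30 = 72.70 dB(A).
Σ 10^(L/10) = 2.392e+07 → L_total = 10·log₁₀(2.392e+07) = 73.79 dB(A).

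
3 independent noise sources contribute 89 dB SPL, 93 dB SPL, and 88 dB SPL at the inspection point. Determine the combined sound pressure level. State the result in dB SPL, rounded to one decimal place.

95.3 dB SPL

For uncorrelated sources the intensities add, so convert each level to linear form, sum, and take 10·log₁₀ of the total.
Σ 10^(L/10) = 10^(89/10) + 10^(93/10) + 10^(88/10) = 3.421e+09.
L_total = 10·log₁₀(3.421e+09) = 95.34 dB SPL.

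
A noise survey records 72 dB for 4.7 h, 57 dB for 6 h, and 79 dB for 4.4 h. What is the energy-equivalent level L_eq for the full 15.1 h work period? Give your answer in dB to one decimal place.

L_eq = 10·log₁₀[(1/T)·Σ tᵢ·10^(Lᵢ/10)] with T = 15.1 h.
Σ tᵢ·10^(Lᵢ/10) = 4.7·10^(72/10) + 6·10^(57/10) + 4.4·10^(79/10) = 4.270e+08.
L_eq = 10·log₁₀(4.270e+08/15.1) = 74.51 dB.

74.5 dB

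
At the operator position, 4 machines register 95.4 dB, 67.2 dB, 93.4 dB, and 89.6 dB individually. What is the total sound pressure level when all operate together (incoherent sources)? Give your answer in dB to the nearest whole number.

98 dB

Incoherent sources combine by intensity addition: L_total = 10·log₁₀(Σ 10^(L_i/10)).
Σ 10^(L/10) = 10^(95.4/10) + 10^(67.2/10) + 10^(93.4/10) + 10^(89.6/10) = 6.572e+09.
L_total = 10·log₁₀(6.572e+09) = 98.18 dB.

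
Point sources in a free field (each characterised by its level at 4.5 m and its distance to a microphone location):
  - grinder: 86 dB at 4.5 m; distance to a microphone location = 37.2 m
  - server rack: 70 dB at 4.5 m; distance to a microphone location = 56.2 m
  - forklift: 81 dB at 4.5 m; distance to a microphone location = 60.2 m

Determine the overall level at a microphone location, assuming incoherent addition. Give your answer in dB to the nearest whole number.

68 dB

Apply inverse-square spreading to bring every level to the receiver, then sum 10^(L/10).
grinder: 86 − 20·log₁₀(37.2/4.5) = 86 − 18.35 = 67.65 dB.
server rack: 70 − 20·log₁₀(56.2/4.5) = 70 − 21.93 = 48.07 dB.
forklift: 81 − 20·log₁₀(60.2/4.5) = 81 − 22.53 = 58.47 dB.
Σ 10^(L/10) = 6.593e+06 → L_total = 10·log₁₀(6.593e+06) = 68.19 dB.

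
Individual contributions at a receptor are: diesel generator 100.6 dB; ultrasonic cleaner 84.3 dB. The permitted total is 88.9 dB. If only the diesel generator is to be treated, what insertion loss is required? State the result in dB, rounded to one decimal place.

13.5 dB

Everything except the diesel generator sums to 10^(84.3/10) = 2.692e+08 in linear terms, 84.30 dB.
The limit corresponds to 10^(88.9/10) = 7.762e+08; subtracting the fixed part leaves 5.071e+08 for the diesel generator, i.e. 87.05 dB.
So the diesel generator must be reduced from 100.6 to 87.05 dB: IL = 13.55 dB.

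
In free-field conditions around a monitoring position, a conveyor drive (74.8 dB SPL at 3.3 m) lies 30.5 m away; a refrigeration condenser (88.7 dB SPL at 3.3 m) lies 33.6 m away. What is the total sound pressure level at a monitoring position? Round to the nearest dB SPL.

69 dB SPL

Propagate each source to the receiver with L = L_ref − 20·log₁₀(r/r_ref), then add intensities.
conveyor drive: 74.8 − 20·log₁₀(30.5/3.3) = 74.8 − 19.32 = 55.48 dB SPL.
refrigeration condenser: 88.7 − 20·log₁₀(33.6/3.3) = 88.7 − 20.16 = 68.54 dB SPL.
Σ 10^(L/10) = 7.504e+06 → L_total = 10·log₁₀(7.504e+06) = 68.75 dB SPL.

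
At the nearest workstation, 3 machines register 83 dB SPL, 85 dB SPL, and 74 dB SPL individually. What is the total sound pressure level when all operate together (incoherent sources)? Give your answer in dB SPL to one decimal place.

87.3 dB SPL

Incoherent sources combine by intensity addition: L_total = 10·log₁₀(Σ 10^(L_i/10)).
Σ 10^(L/10) = 10^(83/10) + 10^(85/10) + 10^(74/10) = 5.409e+08.
L_total = 10·log₁₀(5.409e+08) = 87.33 dB SPL.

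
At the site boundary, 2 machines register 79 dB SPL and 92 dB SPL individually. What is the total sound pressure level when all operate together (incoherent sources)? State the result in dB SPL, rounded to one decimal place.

Incoherent sources combine by intensity addition: L_total = 10·log₁₀(Σ 10^(L_i/10)).
Σ 10^(L/10) = 10^(79/10) + 10^(92/10) = 1.664e+09.
L_total = 10·log₁₀(1.664e+09) = 92.21 dB SPL.

92.2 dB SPL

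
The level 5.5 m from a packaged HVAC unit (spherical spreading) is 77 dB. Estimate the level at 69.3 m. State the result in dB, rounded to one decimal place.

55.0 dB

For a point source, L₂ = L₁ − 20·log₁₀(r₂/r₁).
L₂ = 77 − 20·log₁₀(69.3/5.5) = 77 − 22.007 = 54.99 dB.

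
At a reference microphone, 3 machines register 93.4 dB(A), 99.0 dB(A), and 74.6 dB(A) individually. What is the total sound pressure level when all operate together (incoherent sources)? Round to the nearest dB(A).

100 dB(A)

Incoherent sources combine by intensity addition: L_total = 10·log₁₀(Σ 10^(L_i/10)).
Σ 10^(L/10) = 10^(93.4/10) + 10^(99.0/10) + 10^(74.6/10) = 1.016e+10.
L_total = 10·log₁₀(1.016e+10) = 100.07 dB(A).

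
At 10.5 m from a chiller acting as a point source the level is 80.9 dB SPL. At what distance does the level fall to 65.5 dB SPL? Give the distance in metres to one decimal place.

61.8 m

For a point source L₁ − L₂ = 20·log₁₀(r₂/r₁), so r₂ = r₁·10^((L₁−L₂)/20).
r₂ = 10.5·10^((80.9−65.5)/20) = 10.5·10^(15.4/20) = 61.83 m.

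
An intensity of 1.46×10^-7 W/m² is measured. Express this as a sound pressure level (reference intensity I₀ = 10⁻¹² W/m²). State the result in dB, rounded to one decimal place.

L = 10·log₁₀(I/I₀) = 10·log₁₀(1.46×10^-7/10⁻¹²) = 10·log₁₀(1.46×10^5).
L = 10·(0.1644 + 5) = 51.64 dB.

51.6 dB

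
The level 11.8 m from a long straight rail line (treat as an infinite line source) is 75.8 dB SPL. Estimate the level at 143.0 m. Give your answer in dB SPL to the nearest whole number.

65 dB SPL

Line-source attenuation: ΔL = 10·log₁₀(r₂/r₁) = 10·log₁₀(143.0/11.8) = 10.835 dB.
L₂ = 75.8 − 10·log₁₀(143.0/11.8) = 75.8 − 10.835 = 64.97 dB SPL.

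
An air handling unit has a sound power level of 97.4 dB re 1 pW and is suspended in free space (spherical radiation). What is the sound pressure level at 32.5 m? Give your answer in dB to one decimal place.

Free-field spherical radiation: L_p = L_w − 10·log₁₀(4π·r²), r = 32.5 m.
4π·r² = 1.327e+04 m², 10·log₁₀ of that is 41.230 dB.
L_p = 97.4 − 41.230 = 56.17 dB.

56.2 dB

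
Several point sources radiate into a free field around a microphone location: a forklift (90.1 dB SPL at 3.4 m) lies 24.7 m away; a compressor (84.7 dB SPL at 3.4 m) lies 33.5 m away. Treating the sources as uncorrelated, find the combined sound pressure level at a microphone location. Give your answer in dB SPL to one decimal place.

First find each source's level at the receiver (point-source: −20·log₁₀(r/r_ref)), then combine on an intensity basis.
forklift: 90.1 − 20·log₁₀(24.7/3.4) = 90.1 − 17.22 = 72.88 dB SPL.
compressor: 84.7 − 20·log₁₀(33.5/3.4) = 84.7 − 19.87 = 64.83 dB SPL.
Σ 10^(L/10) = 2.243e+07 → L_total = 10·log₁₀(2.243e+07) = 73.51 dB SPL.

73.5 dB SPL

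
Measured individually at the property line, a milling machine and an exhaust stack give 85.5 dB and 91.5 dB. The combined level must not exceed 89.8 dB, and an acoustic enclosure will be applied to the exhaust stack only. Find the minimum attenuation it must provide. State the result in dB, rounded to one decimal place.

3.7 dB

Fixed contribution from the other source: Σ 10^(L/10) = 10^(85.5/10) = 3.548e+08 (85.50 dB).
To meet 89.8 dB overall, the treated exhaust stack may contribute at most 10^(89.8/10) − 3.548e+08 = 6.002e+08, i.e. 87.78 dB.
Required insertion loss = 91.5 − 87.78 = 3.72 dB.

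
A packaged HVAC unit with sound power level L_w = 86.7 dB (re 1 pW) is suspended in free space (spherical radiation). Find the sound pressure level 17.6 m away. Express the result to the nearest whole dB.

Free-field spherical radiation: L_p = L_w − 10·log₁₀(4π·r²), r = 17.6 m.
4π·r² = 3893 m², 10·log₁₀ of that is 35.902 dB.
L_p = 86.7 − 35.902 = 50.80 dB.

51 dB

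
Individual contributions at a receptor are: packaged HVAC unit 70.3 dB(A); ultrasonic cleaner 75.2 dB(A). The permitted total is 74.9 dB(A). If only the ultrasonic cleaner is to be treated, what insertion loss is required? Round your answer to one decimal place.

2.1 dB

The untreated sources together contribute 10^(70.3/10) = 1.072e+07, i.e. 70.30 dB(A).
To meet 74.9 dB(A) overall, the treated ultrasonic cleaner may contribute at most 10^(74.9/10) − 1.072e+07 = 2.019e+07, i.e. 73.05 dB(A).
So the ultrasonic cleaner must be reduced from 75.2 to 73.05 dB(A): IL = 2.15 dB.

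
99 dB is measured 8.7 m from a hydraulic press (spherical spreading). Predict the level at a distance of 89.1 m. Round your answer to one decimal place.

For a point source, L₂ = L₁ − 20·log₁₀(r₂/r₁).
L₂ = 99 − 20·log₁₀(89.1/8.7) = 99 − 20.207 = 78.79 dB.

78.8 dB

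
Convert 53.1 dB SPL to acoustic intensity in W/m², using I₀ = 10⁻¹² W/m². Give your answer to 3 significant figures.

I = I₀·10^(L/10) = 10⁻¹² × 10^(53.1/10) = 10^(-6.690).

2.04e-07 W/m²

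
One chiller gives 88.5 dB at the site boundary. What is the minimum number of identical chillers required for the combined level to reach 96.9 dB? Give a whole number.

The shortfall is 96.9 − 88.5 = 8.4 dB, and N units add 10·log₁₀ N, so need 10·log₁₀ N ≥ 8.4.
N ≥ 10^(8.4/10) = 6.918, so N = 7.

7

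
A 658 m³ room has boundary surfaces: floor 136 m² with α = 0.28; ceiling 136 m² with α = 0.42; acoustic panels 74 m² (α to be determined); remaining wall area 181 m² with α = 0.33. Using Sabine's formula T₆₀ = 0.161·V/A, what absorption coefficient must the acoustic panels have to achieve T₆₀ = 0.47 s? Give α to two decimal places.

0.95

From T₆₀ = 0.161·V/A, the target T₆₀ = 0.47 s needs A = 0.161·658/0.47 = 225.40 m².
Absorption from the other surfaces = 136·0.28 + 136·0.42 + 181·0.33 = 154.93 m², so the acoustic panels must supply 70.47 m² over 74 m².
α = 70.47/74 = 0.952.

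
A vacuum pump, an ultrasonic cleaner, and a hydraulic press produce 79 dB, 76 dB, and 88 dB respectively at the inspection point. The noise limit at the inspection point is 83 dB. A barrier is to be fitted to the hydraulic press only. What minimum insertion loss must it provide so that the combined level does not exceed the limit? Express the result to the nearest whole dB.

9 dB

Everything except the hydraulic press sums to 10^(79/10) + 10^(76/10) = 1.192e+08 in linear terms, 80.76 dB.
The limit corresponds to 10^(83/10) = 1.995e+08; subtracting the fixed part leaves 8.028e+07 for the hydraulic press, i.e. 79.05 dB.
Required insertion loss = 88 − 79.05 = 8.95 dB.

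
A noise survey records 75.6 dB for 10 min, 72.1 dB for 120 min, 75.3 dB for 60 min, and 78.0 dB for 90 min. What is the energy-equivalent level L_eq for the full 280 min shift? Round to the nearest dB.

76 dB

L_eq = 10·log₁₀[(1/T)·Σ tᵢ·10^(Lᵢ/10)] with T = 280 min.
Σ tᵢ·10^(Lᵢ/10) = 10·10^(75.6/10) + 120·10^(72.1/10) + 60·10^(75.3/10) + 90·10^(78.0/10) = 1.002e+10.
L_eq = 10·log₁₀(1.002e+10/280) = 75.54 dB.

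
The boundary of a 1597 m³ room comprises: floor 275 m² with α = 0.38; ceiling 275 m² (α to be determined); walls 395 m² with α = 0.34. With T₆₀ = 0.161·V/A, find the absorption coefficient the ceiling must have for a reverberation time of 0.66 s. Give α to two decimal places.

0.55

A = 0.161·V/T₆₀ = 0.161·1597/0.66 = 389.57 m² sabins.
Absorption from the other surfaces = 275·0.38 + 395·0.34 = 238.80 m², so the ceiling must supply 150.77 m² over 275 m².
α = 150.77/275 = 0.548.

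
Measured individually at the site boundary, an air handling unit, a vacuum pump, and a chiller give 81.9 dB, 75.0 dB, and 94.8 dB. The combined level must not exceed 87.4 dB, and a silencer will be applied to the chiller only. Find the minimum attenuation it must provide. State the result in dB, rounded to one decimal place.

The untreated sources together contribute 10^(81.9/10) + 10^(75.0/10) = 1.865e+08, i.e. 82.71 dB.
The limit corresponds to 10^(87.4/10) = 5.495e+08; subtracting the fixed part leaves 3.630e+08 for the chiller, i.e. 85.60 dB.
Required insertion loss = 94.8 − 85.60 = 9.20 dB.

9.2 dB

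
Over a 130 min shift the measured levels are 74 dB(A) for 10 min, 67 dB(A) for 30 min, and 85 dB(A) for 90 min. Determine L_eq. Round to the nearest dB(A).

Weight each interval's intensity by its duration and average over T = 130 min:
Σ tᵢ·10^(Lᵢ/10) = 10·10^(74/10) + 30·10^(67/10) + 90·10^(85/10) = 2.886e+10.
L_eq = 10·log₁₀(2.886e+10/130) = 83.46 dB(A).

83 dB(A)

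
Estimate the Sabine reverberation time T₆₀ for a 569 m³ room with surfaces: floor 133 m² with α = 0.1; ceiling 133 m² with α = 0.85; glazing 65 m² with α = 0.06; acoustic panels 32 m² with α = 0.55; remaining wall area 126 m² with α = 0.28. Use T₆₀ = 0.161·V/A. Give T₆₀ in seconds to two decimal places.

0.50 s

A = Σ Sᵢαᵢ = 133·0.1 + 133·0.85 + 65·0.06 + 32·0.55 + 126·0.28 = 183.13 m².
T₆₀ = 0.161 × 569 / 183.13 = 0.500 s.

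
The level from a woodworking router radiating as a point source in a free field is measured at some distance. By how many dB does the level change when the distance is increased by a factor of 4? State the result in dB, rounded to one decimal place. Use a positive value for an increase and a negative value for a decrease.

With spherical spreading the level changes by −20·log₁₀(r₂/r₁).
ΔL = −20·log₁₀(4) = -12.04 dB.

-12.0 dB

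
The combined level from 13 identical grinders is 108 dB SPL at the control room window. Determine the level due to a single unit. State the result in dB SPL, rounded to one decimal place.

13 equal contributions raise the level by 10·log₁₀ 13 = 11.139 dB, so each unit alone gives 108 − 11.139.

96.9 dB SPL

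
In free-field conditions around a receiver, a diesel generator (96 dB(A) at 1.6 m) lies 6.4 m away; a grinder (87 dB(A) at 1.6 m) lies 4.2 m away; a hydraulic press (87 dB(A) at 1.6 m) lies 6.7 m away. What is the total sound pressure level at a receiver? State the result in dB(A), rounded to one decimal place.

Apply inverse-square spreading to bring every level to the receiver, then sum 10^(L/10).
diesel generator: 96 − 20·log₁₀(6.4/1.6) = 96 − 12.04 = 83.96 dB(A).
grinder: 87 − 20·log₁₀(4.2/1.6) = 87 − 8.38 = 78.62 dB(A).
hydraulic press: 87 − 20·log₁₀(6.7/1.6) = 87 − 12.44 = 74.56 dB(A).
Σ 10^(L/10) = 3.501e+08 → L_total = 10·log₁₀(3.501e+08) = 85.44 dB(A).

85.4 dB(A)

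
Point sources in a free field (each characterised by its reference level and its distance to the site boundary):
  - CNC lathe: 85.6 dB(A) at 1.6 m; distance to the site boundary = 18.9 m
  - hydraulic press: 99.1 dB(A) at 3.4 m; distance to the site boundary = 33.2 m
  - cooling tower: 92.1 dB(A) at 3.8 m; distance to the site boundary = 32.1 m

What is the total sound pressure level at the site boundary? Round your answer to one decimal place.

80.4 dB(A)

Propagate each source to the receiver with L = L_ref − 20·log₁₀(r/r_ref), then add intensities.
CNC lathe: 85.6 − 20·log₁₀(18.9/1.6) = 85.6 − 21.45 = 64.15 dB(A).
hydraulic press: 99.1 − 20·log₁₀(33.2/3.4) = 99.1 − 19.79 = 79.31 dB(A).
cooling tower: 92.1 − 20·log₁₀(32.1/3.8) = 92.1 − 18.53 = 73.57 dB(A).
Σ 10^(L/10) = 1.106e+08 → L_total = 10·log₁₀(1.106e+08) = 80.44 dB(A).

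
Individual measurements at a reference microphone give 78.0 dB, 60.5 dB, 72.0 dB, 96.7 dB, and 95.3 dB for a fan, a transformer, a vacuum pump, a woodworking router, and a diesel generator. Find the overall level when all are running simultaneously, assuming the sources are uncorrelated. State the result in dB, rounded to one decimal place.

Incoherent sources combine by intensity addition: L_total = 10·log₁₀(Σ 10^(L_i/10)).
Σ 10^(L/10) = 10^(78.0/10) + 10^(60.5/10) + 10^(72.0/10) + 10^(96.7/10) + 10^(95.3/10) = 8.146e+09.
L_total = 10·log₁₀(8.146e+09) = 99.11 dB.

99.1 dB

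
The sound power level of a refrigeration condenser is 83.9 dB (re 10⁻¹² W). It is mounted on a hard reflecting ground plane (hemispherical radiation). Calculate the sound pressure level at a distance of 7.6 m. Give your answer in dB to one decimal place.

58.3 dB

The power spreads over a hemisphere of area 2π·r², so L_p = L_w − 10·log₁₀(2π·r²).
2π·r² = 362.9 m², 10·log₁₀ of that is 25.598 dB.
L_p = 83.9 − 25.598 = 58.30 dB.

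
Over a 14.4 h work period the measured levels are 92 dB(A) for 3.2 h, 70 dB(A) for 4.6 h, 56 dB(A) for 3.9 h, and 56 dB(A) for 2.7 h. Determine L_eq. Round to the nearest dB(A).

86 dB(A)

Weight each interval's intensity by its duration and average over T = 14.4 h:
Σ tᵢ·10^(Lᵢ/10) = 3.2·10^(92/10) + 4.6·10^(70/10) + 3.9·10^(56/10) + 2.7·10^(56/10) = 5.120e+09.
L_eq = 10·log₁₀(5.120e+09/14.4) = 85.51 dB(A).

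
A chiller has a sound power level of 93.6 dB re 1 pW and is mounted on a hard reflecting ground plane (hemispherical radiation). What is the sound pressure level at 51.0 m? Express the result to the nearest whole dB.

L_p = L_w − 10·log₁₀(2π·r²) with r = 51.0 m.
2π·r² = 1.634e+04 m², 10·log₁₀ of that is 42.133 dB.
L_p = 93.6 − 42.133 = 51.47 dB.

51 dB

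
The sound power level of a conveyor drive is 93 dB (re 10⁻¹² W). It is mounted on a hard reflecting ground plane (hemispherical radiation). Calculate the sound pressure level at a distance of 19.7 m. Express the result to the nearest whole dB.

The power spreads over a hemisphere of area 2π·r², so L_p = L_w − 10·log₁₀(2π·r²).
2π·r² = 2438 m², 10·log₁₀ of that is 33.871 dB.
L_p = 93 − 33.871 = 59.13 dB.

59 dB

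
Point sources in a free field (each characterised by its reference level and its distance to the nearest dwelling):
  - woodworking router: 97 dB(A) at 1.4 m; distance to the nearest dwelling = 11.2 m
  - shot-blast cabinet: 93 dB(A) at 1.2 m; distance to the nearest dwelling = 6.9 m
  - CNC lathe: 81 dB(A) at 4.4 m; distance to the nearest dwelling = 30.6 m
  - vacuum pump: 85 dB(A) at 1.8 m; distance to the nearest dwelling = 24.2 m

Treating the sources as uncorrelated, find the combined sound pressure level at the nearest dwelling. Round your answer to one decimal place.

81.6 dB(A)

Apply inverse-square spreading to bring every level to the receiver, then sum 10^(L/10).
woodworking router: 97 − 20·log₁₀(11.2/1.4) = 97 − 18.06 = 78.94 dB(A).
shot-blast cabinet: 93 − 20·log₁₀(6.9/1.2) = 93 − 15.19 = 77.81 dB(A).
CNC lathe: 81 − 20·log₁₀(30.6/4.4) = 81 − 16.85 = 64.15 dB(A).
vacuum pump: 85 − 20·log₁₀(24.2/1.8) = 85 − 22.57 = 62.43 dB(A).
Σ 10^(L/10) = 1.430e+08 → L_total = 10·log₁₀(1.430e+08) = 81.55 dB(A).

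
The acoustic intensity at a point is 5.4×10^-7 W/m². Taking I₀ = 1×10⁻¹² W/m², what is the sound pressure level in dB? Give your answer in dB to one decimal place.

L = 10·log₁₀(I/I₀) = 10·log₁₀(5.4×10^-7/10⁻¹²) = 10·log₁₀(5.4×10^5).
L = 10·(0.7324 + 5) = 57.32 dB.

57.3 dB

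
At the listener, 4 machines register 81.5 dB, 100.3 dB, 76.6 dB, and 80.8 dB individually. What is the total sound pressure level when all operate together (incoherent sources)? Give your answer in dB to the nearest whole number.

For uncorrelated sources the intensities add, so convert each level to linear form, sum, and take 10·log₁₀ of the total.
Σ 10^(L/10) = 10^(81.5/10) + 10^(100.3/10) + 10^(76.6/10) + 10^(80.8/10) = 1.102e+10.
L_total = 10·log₁₀(1.102e+10) = 100.42 dB.

100 dB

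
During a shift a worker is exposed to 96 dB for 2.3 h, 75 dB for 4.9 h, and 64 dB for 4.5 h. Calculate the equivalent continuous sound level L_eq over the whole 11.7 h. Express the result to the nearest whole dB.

89 dB

The energy average is taken in the linear domain: L_eq = 10·log₁₀[(Σ tᵢ·10^(Lᵢ/10))/T], T = 11.7 h.
Σ tᵢ·10^(Lᵢ/10) = 2.3·10^(96/10) + 4.9·10^(75/10) + 4.5·10^(64/10) = 9.323e+09.
L_eq = 10·log₁₀(9.323e+09/11.7) = 89.01 dB.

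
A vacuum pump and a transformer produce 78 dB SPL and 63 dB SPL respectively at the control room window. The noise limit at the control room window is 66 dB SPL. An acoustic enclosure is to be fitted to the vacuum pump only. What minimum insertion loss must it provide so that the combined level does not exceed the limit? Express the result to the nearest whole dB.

15 dB

The untreated sources together contribute 10^(63/10) = 1.995e+06, i.e. 63.00 dB SPL.
The limit corresponds to 10^(66/10) = 3.981e+06; subtracting the fixed part leaves 1.986e+06 for the vacuum pump, i.e. 62.98 dB SPL.
So the vacuum pump must be reduced from 78 to 62.98 dB SPL: IL = 15.02 dB.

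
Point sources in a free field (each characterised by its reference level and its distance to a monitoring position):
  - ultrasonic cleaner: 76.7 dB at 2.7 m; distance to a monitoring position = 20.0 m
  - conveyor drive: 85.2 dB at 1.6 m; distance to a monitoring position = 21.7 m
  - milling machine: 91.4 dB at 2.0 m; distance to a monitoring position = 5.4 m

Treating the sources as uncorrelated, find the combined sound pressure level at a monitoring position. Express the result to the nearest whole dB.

Propagate each source to the receiver with L = L_ref − 20·log₁₀(r/r_ref), then add intensities.
ultrasonic cleaner: 76.7 − 20·log₁₀(20.0/2.7) = 76.7 − 17.39 = 59.31 dB.
conveyor drive: 85.2 − 20·log₁₀(21.7/1.6) = 85.2 − 22.65 = 62.55 dB.
milling machine: 91.4 − 20·log₁₀(5.4/2.0) = 91.4 − 8.63 = 82.77 dB.
Σ 10^(L/10) = 1.920e+08 → L_total = 10·log₁₀(1.920e+08) = 82.83 dB.

83 dB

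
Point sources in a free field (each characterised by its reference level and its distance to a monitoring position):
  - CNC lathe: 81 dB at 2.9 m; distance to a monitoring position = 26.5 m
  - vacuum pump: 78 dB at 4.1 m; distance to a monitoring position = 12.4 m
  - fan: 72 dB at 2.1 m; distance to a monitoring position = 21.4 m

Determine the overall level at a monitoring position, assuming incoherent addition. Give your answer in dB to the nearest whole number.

69 dB

First find each source's level at the receiver (point-source: −20·log₁₀(r/r_ref)), then combine on an intensity basis.
CNC lathe: 81 − 20·log₁₀(26.5/2.9) = 81 − 19.22 = 61.78 dB.
vacuum pump: 78 − 20·log₁₀(12.4/4.1) = 78 − 9.61 = 68.39 dB.
fan: 72 − 20·log₁₀(21.4/2.1) = 72 − 20.16 = 51.84 dB.
Σ 10^(L/10) = 8.558e+06 → L_total = 10·log₁₀(8.558e+06) = 69.32 dB.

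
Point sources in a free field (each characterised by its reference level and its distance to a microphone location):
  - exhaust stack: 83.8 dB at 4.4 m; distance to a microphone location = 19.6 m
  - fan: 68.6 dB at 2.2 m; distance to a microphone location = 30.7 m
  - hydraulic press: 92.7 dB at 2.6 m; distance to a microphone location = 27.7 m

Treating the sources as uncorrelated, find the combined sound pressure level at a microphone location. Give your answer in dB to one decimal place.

Propagate each source to the receiver with L = L_ref − 20·log₁₀(r/r_ref), then add intensities.
exhaust stack: 83.8 − 20·log₁₀(19.6/4.4) = 83.8 − 12.98 = 70.82 dB.
fan: 68.6 − 20·log₁₀(30.7/2.2) = 68.6 − 22.89 = 45.71 dB.
hydraulic press: 92.7 − 20·log₁₀(27.7/2.6) = 92.7 − 20.55 = 72.15 dB.
Σ 10^(L/10) = 2.853e+07 → L_total = 10·log₁₀(2.853e+07) = 74.55 dB.

74.6 dB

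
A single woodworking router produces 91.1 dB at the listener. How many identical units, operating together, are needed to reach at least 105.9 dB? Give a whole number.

31

Need L₁ + 10·log₁₀ N ≥ 105.9, i.e. log₁₀ N ≥ 1.48.
N ≥ 10^(14.8/10) = 30.200, so N = 31.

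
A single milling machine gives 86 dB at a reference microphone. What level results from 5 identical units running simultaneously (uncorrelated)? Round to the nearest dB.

N identical incoherent sources raise the level by 10·log₁₀ N.
L_total = 86 + 10·log₁₀(5) = 86 + 6.990 = 92.99 dB.

93 dB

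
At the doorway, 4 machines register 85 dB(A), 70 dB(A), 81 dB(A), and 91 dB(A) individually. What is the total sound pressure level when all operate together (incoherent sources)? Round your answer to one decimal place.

For uncorrelated sources the intensities add, so convert each level to linear form, sum, and take 10·log₁₀ of the total.
Σ 10^(L/10) = 10^(85/10) + 10^(70/10) + 10^(81/10) + 10^(91/10) = 1.711e+09.
L_total = 10·log₁₀(1.711e+09) = 92.33 dB(A).

92.3 dB(A)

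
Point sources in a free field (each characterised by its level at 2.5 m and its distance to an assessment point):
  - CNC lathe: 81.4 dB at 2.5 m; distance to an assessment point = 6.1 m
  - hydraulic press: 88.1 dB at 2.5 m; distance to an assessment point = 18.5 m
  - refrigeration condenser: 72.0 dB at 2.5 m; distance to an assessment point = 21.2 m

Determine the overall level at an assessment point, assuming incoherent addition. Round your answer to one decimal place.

Propagate each source to the receiver with L = L_ref − 20·log₁₀(r/r_ref), then add intensities.
CNC lathe: 81.4 − 20·log₁₀(6.1/2.5) = 81.4 − 7.75 = 73.65 dB.
hydraulic press: 88.1 − 20·log₁₀(18.5/2.5) = 88.1 − 17.38 = 70.72 dB.
refrigeration condenser: 72.0 − 20·log₁₀(21.2/2.5) = 72.0 − 18.57 = 53.43 dB.
Σ 10^(L/10) = 3.520e+07 → L_total = 10·log₁₀(3.520e+07) = 75.47 dB.

75.5 dB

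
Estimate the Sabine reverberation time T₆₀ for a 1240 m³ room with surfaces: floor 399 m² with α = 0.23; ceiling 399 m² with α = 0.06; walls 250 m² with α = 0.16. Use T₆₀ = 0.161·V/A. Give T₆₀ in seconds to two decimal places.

Total absorption A = 399·0.23 + 399·0.06 + 250·0.16 = 155.71 m² sabins.
T₆₀ = 0.161 × 1240 / 155.71 = 1.282 s.

1.28 s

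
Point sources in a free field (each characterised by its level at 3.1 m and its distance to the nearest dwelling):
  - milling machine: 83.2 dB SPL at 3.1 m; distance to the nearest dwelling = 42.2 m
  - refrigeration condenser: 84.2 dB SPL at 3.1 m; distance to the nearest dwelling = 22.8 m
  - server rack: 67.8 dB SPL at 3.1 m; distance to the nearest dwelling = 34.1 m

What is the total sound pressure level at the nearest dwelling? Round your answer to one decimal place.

67.8 dB SPL

Apply inverse-square spreading to bring every level to the receiver, then sum 10^(L/10).
milling machine: 83.2 − 20·log₁₀(42.2/3.1) = 83.2 − 22.68 = 60.52 dB SPL.
refrigeration condenser: 84.2 − 20·log₁₀(22.8/3.1) = 84.2 − 17.33 = 66.87 dB SPL.
server rack: 67.8 − 20·log₁₀(34.1/3.1) = 67.8 − 20.83 = 46.97 dB SPL.
Σ 10^(L/10) = 6.040e+06 → L_total = 10·log₁₀(6.040e+06) = 67.81 dB SPL.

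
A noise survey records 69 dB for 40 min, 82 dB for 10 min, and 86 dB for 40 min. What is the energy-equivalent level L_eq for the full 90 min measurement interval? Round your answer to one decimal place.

83.0 dB

Weight each interval's intensity by its duration and average over T = 90 min:
Σ tᵢ·10^(Lᵢ/10) = 40·10^(69/10) + 10·10^(82/10) + 40·10^(86/10) = 1.783e+10.
L_eq = 10·log₁₀(1.783e+10/90) = 82.97 dB.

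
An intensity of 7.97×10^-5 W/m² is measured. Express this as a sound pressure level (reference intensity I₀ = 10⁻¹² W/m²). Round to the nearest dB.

I/I₀ = 7.97×10^-5/10⁻¹² = 7.97×10^7, and L = 10·log₁₀(I/I₀).
L = 10·(0.9015 + 7) = 79.01 dB.

79 dB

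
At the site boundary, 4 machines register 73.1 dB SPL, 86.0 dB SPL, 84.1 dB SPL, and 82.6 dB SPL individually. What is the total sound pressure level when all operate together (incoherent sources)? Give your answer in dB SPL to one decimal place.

For uncorrelated sources the intensities add, so convert each level to linear form, sum, and take 10·log₁₀ of the total.
Σ 10^(L/10) = 10^(73.1/10) + 10^(86.0/10) + 10^(84.1/10) + 10^(82.6/10) = 8.575e+08.
L_total = 10·log₁₀(8.575e+08) = 89.33 dB SPL.

89.3 dB SPL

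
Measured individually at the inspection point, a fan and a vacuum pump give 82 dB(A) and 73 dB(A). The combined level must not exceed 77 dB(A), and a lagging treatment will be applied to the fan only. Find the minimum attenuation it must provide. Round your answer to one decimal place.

7.2 dB

The untreated sources together contribute 10^(73/10) = 1.995e+07, i.e. 73.00 dB(A).
The limit corresponds to 10^(77/10) = 5.012e+07; subtracting the fixed part leaves 3.017e+07 for the fan, i.e. 74.80 dB(A).
So the fan must be reduced from 82 to 74.80 dB(A): IL = 7.20 dB.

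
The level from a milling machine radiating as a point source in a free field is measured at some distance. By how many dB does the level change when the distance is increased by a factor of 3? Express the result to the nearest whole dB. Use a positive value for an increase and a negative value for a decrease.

-10 dB

A point source loses 6 dB per doubling of distance; generally ΔL = −20·log₁₀(r₂/r₁).
ΔL = −20·log₁₀(3) = -9.54 dB.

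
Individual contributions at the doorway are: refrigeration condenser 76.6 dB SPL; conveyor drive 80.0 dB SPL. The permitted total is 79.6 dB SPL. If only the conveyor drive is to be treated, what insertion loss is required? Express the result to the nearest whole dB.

The untreated sources together contribute 10^(76.6/10) = 4.571e+07, i.e. 76.60 dB SPL.
To meet 79.6 dB SPL overall, the treated conveyor drive may contribute at most 10^(79.6/10) − 4.571e+07 = 4.549e+07, i.e. 76.58 dB SPL.
Required insertion loss = 80.0 − 76.58 = 3.42 dB.

3 dB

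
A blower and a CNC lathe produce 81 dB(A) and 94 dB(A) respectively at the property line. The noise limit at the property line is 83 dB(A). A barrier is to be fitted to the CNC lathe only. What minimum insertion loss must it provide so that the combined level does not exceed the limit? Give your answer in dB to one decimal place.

The untreated sources together contribute 10^(81/10) = 1.259e+08, i.e. 81.00 dB(A).
To meet 83 dB(A) overall, the treated CNC lathe may contribute at most 10^(83/10) − 1.259e+08 = 7.363e+07, i.e. 78.67 dB(A).
So the CNC lathe must be reduced from 94 to 78.67 dB(A): IL = 15.33 dB.

15.3 dB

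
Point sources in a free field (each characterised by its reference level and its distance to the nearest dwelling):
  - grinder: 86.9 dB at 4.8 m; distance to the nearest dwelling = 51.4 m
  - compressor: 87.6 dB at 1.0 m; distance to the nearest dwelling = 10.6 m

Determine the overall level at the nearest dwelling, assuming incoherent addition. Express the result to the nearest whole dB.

70 dB

Propagate each source to the receiver with L = L_ref − 20·log₁₀(r/r_ref), then add intensities.
grinder: 86.9 − 20·log₁₀(51.4/4.8) = 86.9 − 20.59 = 66.31 dB.
compressor: 87.6 − 20·log₁₀(10.6/1.0) = 87.6 − 20.51 = 67.09 dB.
Σ 10^(L/10) = 9.393e+06 → L_total = 10·log₁₀(9.393e+06) = 69.73 dB.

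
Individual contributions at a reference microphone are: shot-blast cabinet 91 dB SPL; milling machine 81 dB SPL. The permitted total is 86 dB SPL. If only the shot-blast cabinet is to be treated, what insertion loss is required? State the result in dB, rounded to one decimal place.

Everything except the shot-blast cabinet sums to 10^(81/10) = 1.259e+08 in linear terms, 81.00 dB SPL.
To meet 86 dB SPL overall, the treated shot-blast cabinet may contribute at most 10^(86/10) − 1.259e+08 = 2.722e+08, i.e. 84.35 dB SPL.
So the shot-blast cabinet must be reduced from 91 to 84.35 dB SPL: IL = 6.65 dB.

6.7 dB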